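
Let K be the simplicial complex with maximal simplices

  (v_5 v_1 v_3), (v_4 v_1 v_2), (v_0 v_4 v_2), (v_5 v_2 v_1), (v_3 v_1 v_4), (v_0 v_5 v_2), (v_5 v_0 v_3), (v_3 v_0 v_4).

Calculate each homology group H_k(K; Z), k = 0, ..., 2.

H_0 ≅ Z,  H_1 = 0,  H_2 ≅ Z.

Fix the vertex order v_0 < v_1 < v_2 < v_3 < v_4 < v_5 and write every simplex with vertices in increasing order. Then dim K = 2 and the simplices of K are:

  0-simplices (6): [v_0], [v_1], [v_2], [v_3], [v_4], [v_5]
  1-simplices (12): [v_0,v_2], [v_0,v_3], [v_0,v_4], [v_0,v_5], [v_1,v_2], [v_1,v_3], [v_1,v_4], [v_1,v_5], [v_2,v_4], [v_2,v_5], [v_3,v_4], [v_3,v_5]
  2-simplices (8): [v_0,v_2,v_4], [v_0,v_2,v_5], [v_0,v_3,v_4], [v_0,v_3,v_5], [v_1,v_2,v_4], [v_1,v_2,v_5], [v_1,v_3,v_4], [v_1,v_3,v_5]

Hence C_0 ≅ Z^6, C_1 ≅ Z^12, C_2 ≅ Z^8.

Boundary ∂_1: C_1 → C_0 is given by ∂[p,q] = [q] − [p]. For instance
  ∂[v_0,v_5] = [v_5] − [v_0].
The resulting 6×12 matrix has rank 5, and its Smith normal form has invariant factors (1,1,1,1,1).

∂_2: C_2 → C_1 sends each 2-simplex [p,q,r] to [q,r] − [p,r] + [p,q]. For instance
  ∂[v_1,v_3,v_4] = [v_3,v_4] − [v_1,v_4] + [v_1,v_3],
  ∂[v_1,v_2,v_5] = [v_2,v_5] − [v_1,v_5] + [v_1,v_2].
This gives a 12×8 integer matrix of rank 7; reducing to Smith normal form yields diagonal entries (1,1,1,1,1,1,1).

Now H_k = ker ∂_k / im ∂_{k+1}, so:

  H_0: rank C_0 − rank ∂_1 = 6 − 5 = 1, and the invariant factors of ∂_1 are all 1, so H_0 = Z.
  H_1: rank ker ∂_1 − rank ∂_2 = (12 − 5) − 7 = 0, and the invariant factors of ∂_2 are all 1, so H_1 = 0.
  H_2: rank ker ∂_2 − rank ∂_3 = (8 − 7) − 0 = 1, and there is no ∂_3, so H_2 = Z.

As a check, the Euler characteristic is 6 − 12 + 8 = 2, which agrees with 1 − 0 + 1 = 2.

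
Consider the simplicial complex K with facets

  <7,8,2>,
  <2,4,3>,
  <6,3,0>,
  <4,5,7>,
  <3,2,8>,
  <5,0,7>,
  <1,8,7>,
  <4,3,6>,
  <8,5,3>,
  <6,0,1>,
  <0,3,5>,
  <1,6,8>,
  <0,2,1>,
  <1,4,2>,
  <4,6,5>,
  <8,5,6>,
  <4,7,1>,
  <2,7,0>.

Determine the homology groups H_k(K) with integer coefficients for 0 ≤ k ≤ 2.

H_0 = Z,  H_1 = Z × Z/2,  H_2 = 0.

Fix the vertex order 0 < 1 < 2 < 3 < 4 < 5 < 6 < 7 < 8 and write every simplex with vertices in increasing order. Then dim K = 2 and the simplices of K are:

  0-simplices (9): [0], [1], [2], [3], [4], [5], [6], [7], [8]
  1-simplices (27): (27 of them)
  2-simplices (18): [0,1,2], [0,1,6], [0,2,7], [0,3,5], [0,3,6], [0,5,7], [1,2,4], [1,4,7], [1,6,8], [1,7,8], [2,3,4], [2,3,8], [2,7,8], [3,4,6], [3,5,8], [4,5,6], [4,5,7], [5,6,8]

Hence C_0 ≅ Z^9, C_1 ≅ Z^27, C_2 ≅ Z^18.

The boundary map ∂_1: C_1 → C_0 maps an edge to its endpoints' difference, ∂[p,q] = q − p.
This gives a 9×27 integer matrix of rank 8; reducing to Smith normal form yields diagonal entries (1,1,1,1,1,1,1,1).

The boundary map ∂_2: C_2 → C_1 maps a triangle to the signed sum of its edges. For instance
  ∂[3,4,6] = [4,6] − [3,6] + [3,4],
  ∂[1,6,8] = [6,8] − [1,8] + [1,6].
As a 27×18 matrix over Z this has rank 18, with invariant factors (1,1,1,1,1,1,1,1,1,1,1,1,1,1,1,1,1,2).

Now H_k = ker ∂_k / im ∂_{k+1}, so:

  H_0: rank C_0 − rank ∂_1 = 9 − 8 = 1, and the invariant factors of ∂_1 are all 1, so H_0 = Z.
  H_1: rank ker ∂_1 − rank ∂_2 = (27 − 8) − 18 = 1, and ∂_2 has invariant factor 2 > 1, so H_1 = Z × Z/2.
  H_2: rank ker ∂_2 − rank ∂_3 = (18 − 18) − 0 = 0, and there is no ∂_3, so H_2 = 0.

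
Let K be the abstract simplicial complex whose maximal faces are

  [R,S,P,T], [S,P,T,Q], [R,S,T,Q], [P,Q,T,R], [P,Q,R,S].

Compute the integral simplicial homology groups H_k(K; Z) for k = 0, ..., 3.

K has 5 vertices, 10 edges, 10 triangles, 5 3-simplices.
rank ∂_0 = 0, rank ∂_1 = 4 ⇒ b_0 = 5 − 0 − 4 = 1; all invariant factors of ∂_1 are 1 so no torsion. So H_0 ≅ Z.
rank ∂_1 = 4, rank ∂_2 = 6 ⇒ b_1 = 10 − 4 − 6 = 0; all invariant factors of ∂_2 are 1 so no torsion. So H_1 ≅ 0.
rank ∂_2 = 6, rank ∂_3 = 4 ⇒ b_2 = 10 − 6 − 4 = 0; all invariant factors of ∂_3 are 1 so no torsion. So H_2 ≅ 0.
rank ∂_3 = 4, rank ∂_4 = 0 ⇒ b_3 = 5 − 4 − 0 = 1. So H_3 ≅ Z.

H_0 ≅ Z,  H_1 = 0,  H_2 = 0,  H_3 ≅ Z.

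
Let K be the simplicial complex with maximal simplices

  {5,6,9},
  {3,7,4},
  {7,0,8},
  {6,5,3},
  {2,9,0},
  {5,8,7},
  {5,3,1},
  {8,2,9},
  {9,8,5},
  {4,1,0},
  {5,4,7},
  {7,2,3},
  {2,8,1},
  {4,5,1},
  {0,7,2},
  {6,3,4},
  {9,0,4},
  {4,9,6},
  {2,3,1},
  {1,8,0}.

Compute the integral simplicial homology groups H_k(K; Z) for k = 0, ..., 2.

H_0 = Z,  H_1 = Z ⊕ Z/2,  H_2 = 0.

Take the total order 0 < 1 < 2 < 3 < 4 < 5 < 6 < 7 < 8 < 9 on the vertex set. Then K (dimension 2) consists of the simplices:

  0-simplices (10): [0], [1], [2], [3], [4], [5], [6], [7], [8], [9]
  1-simplices (30): (30 of them)
  2-simplices (20): (20 of them)

so the chain groups are C_0 ≅ Z^10, C_1 ≅ Z^30, C_2 ≅ Z^20.

∂_1: C_1 → C_0 is given by ∂[p,q] = [q] − [p].
The 10×30 boundary matrix has rank 9 and Smith normal form diag(1,1,1,1,1,1,1,1,1).

Boundary ∂_2: C_2 → C_1 sends each 2-simplex [p,q,r] to [q,r] − [p,r] + [p,q]. For instance
  ∂[1,4,5] = [4,5] − [1,5] + [1,4],
  ∂[0,2,7] = [2,7] − [0,7] + [0,2].
The resulting 30×20 matrix has rank 20, and its Smith normal form has invariant factors (1,1,1,1,1,1,1,1,1,1,1,1,1,1,1,1,1,1,1,2).

Now H_k = ker ∂_k / im ∂_{k+1}, so:

  H_0: rank C_0 − rank ∂_1 = 10 − 9 = 1, and the invariant factors of ∂_1 are all 1, so H_0 = Z.
  H_1: rank ker ∂_1 − rank ∂_2 = (30 − 9) − 20 = 1, and ∂_2 has invariant factor 2 > 1, so H_1 = Z ⊕ Z/2.
  H_2: rank ker ∂_2 − rank ∂_3 = (20 − 20) − 0 = 0, and there is no ∂_3, so H_2 = 0.

(K is a triangulation of the Klein bottle.)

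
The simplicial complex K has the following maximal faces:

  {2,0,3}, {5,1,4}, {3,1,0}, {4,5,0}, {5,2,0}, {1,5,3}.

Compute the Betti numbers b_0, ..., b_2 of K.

b_0 = 1, b_1 = 1, b_2 = 0.

Order the vertices as 0 < 1 < 2 < 3 < 4 < 5. Listing each simplex with vertices in this order, K has dimension 2 with simplices:

  0-simplices (6): [0], [1], [2], [3], [4], [5]
  1-simplices (12): [0,1], [0,2], [0,3], [0,4], [0,5], [1,3], [1,4], [1,5], [2,3], [2,5], [3,5], [4,5]
  2-simplices (6): [0,1,3], [0,2,3], [0,2,5], [0,4,5], [1,3,5], [1,4,5]

Hence C_0 ≅ Z^6, C_1 ≅ Z^12, C_2 ≅ Z^6.

The boundary map ∂_1: C_1 → C_0 maps an edge to its endpoints' difference, ∂[p,q] = q − p.
This gives a 6×12 integer matrix of rank 5; reducing to Smith normal form yields diagonal entries (1,1,1,1,1).

The boundary map ∂_2: C_2 → C_1 sends each 2-simplex [p,q,r] to [q,r] − [p,r] + [p,q]. For instance
  ∂[1,4,5] = [4,5] − [1,5] + [1,4],
  ∂[0,1,3] = [1,3] − [0,3] + [0,1].
As a 12×6 matrix over Z this has rank 6, with invariant factors (1,1,1,1,1,1).

Computing H_k = (kernel of ∂_k) / (image of ∂_{k+1}):

  H_0: rank C_0 − rank ∂_1 = 6 − 5 = 1, and the invariant factors of ∂_1 are all 1, so H_0 ≅ Z.
  H_1: rank ker ∂_1 − rank ∂_2 = (12 − 5) − 6 = 1, and the invariant factors of ∂_2 are all 1, so H_1 ≅ Z.
  H_2: rank ker ∂_2 − rank ∂_3 = (6 − 6) − 0 = 0, and there is no ∂_3, so H_2 ≅ 0.

As a check, the Euler characteristic is 6 − 12 + 6 = 0, which agrees with 1 − 1 + 0 = 0.
(K is a triangulation of the cylinder S^1 x I.)

Hence the Betti numbers are b_0 = 1, b_1 = 1, b_2 = 0.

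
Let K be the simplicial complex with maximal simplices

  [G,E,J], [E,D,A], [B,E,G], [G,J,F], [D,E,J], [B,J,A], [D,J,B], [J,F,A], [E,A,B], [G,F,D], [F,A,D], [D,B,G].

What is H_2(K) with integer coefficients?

We work with the vertex ordering A < B < D < E < F < G < J. The simplices of K, each written with vertices in increasing order, are:

  0-simplices (7): A, B, D, E, F, G, J
  1-simplices (18): AB, AD, AE, AF, AJ, BD, BE, BG, BJ, DE, DF, DG, DJ, EG, EJ, FG, FJ, GJ
  2-simplices (12): ABE, ABJ, ADE, ADF, AFJ, BDG, BDJ, BEG, DEJ, DFG, EGJ, FGJ

so the chain groups are C_0 ≅ Z^7, C_1 ≅ Z^18, C_2 ≅ Z^12.

The boundary map ∂_1: C_1 → C_0 is given by ∂[p,q] = [q] − [p]. For instance
  ∂BJ = J − B.
The resulting 7×18 matrix has rank 6, and its Smith normal form has invariant factors (1,1,1,1,1,1).

∂_2: C_2 → C_1 acts by ∂[p,q,r] = [q,r] − [p,r] + [p,q]. For instance
  ∂ADE = DE − AE + AD,
  ∂ABE = BE − AE + AB.
The resulting 18×12 matrix has rank 12, and its Smith normal form has invariant factors (1,1,1,1,1,1,1,1,1,1,1,2).

Reading off H_k = ker ∂_k / im ∂_{k+1}:

  H_2: rank ker ∂_2 − rank ∂_3 = (12 − 12) − 0 = 0, and there is no ∂_3, so H_2 = 0.

H_2 ≅ 0.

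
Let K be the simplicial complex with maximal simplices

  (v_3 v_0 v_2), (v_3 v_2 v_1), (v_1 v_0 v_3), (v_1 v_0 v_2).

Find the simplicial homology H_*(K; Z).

H_0 = Z,  H_1 = 0,  H_2 = Z.

We work with the vertex ordering v_0 < v_1 < v_2 < v_3. The simplices of K, each written with vertices in increasing order, are:

  0-simplices (4): [v_0], [v_1], [v_2], [v_3]
  1-simplices (6): [v_0,v_1], [v_0,v_2], [v_0,v_3], [v_1,v_2], [v_1,v_3], [v_2,v_3]
  2-simplices (4): [v_0,v_1,v_2], [v_0,v_1,v_3], [v_0,v_2,v_3], [v_1,v_2,v_3]

so the chain groups are C_0 ≅ Z^4, C_1 ≅ Z^6, C_2 ≅ Z^4.

The boundary map ∂_1: C_1 → C_0 is given by ∂[p,q] = [q] − [p].
As a 4×6 matrix over Z this has rank 3, with invariant factors (1,1,1).

The boundary map ∂_2: C_2 → C_1 acts by ∂[p,q,r] = [q,r] − [p,r] + [p,q]. For instance
  ∂[v_1,v_2,v_3] = [v_2,v_3] − [v_1,v_3] + [v_1,v_2],
  ∂[v_0,v_1,v_2] = [v_1,v_2] − [v_0,v_2] + [v_0,v_1].
The resulting 6×4 matrix has rank 3, and its Smith normal form has invariant factors (1,1,1).

Computing H_k = (kernel of ∂_k) / (image of ∂_{k+1}):

  H_0: rank C_0 − rank ∂_1 = 4 − 3 = 1, and the invariant factors of ∂_1 are all 1, so H_0 ≅ Z.
  H_1: rank ker ∂_1 − rank ∂_2 = (6 − 3) − 3 = 0, and the invariant factors of ∂_2 are all 1, so H_1 ≅ 0.
  H_2: rank ker ∂_2 − rank ∂_3 = (4 − 3) − 0 = 1, and there is no ∂_3, so H_2 ≅ Z.

As a check, the Euler characteristic is 4 − 6 + 4 = 2, which agrees with 1 − 0 + 1 = 2.
(K is a triangulation of the 2-sphere S^2.)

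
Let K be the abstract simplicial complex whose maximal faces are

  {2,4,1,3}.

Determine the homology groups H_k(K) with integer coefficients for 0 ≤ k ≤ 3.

H_0 = Z,  H_1 = 0,  H_2 = 0,  H_3 = 0.

Fix the vertex order 1 < 2 < 3 < 4 and write every simplex with vertices in increasing order. Then dim K = 3 and the simplices of K are:

  0-simplices (4): [1], [2], [3], [4]
  1-simplices (6): [1,2], [1,3], [1,4], [2,3], [2,4], [3,4]
  2-simplices (4): [1,2,3], [1,2,4], [1,3,4], [2,3,4]
  3-simplices (1): [1,2,3,4]

so the chain groups are C_0 ≅ Z^4, C_1 ≅ Z^6, C_2 ≅ Z^4, C_3 ≅ Z^1.

Boundary ∂_1: C_1 → C_0 sends each edge [p,q] (with p < q) to q − p.
The resulting 4×6 matrix has rank 3, and its Smith normal form has invariant factors (1,1,1).

∂_2: C_2 → C_1 sends each 2-simplex [p,q,r] to [q,r] − [p,r] + [p,q]. For instance
  ∂[1,2,4] = [2,4] − [1,4] + [1,2],
  ∂[1,3,4] = [3,4] − [1,4] + [1,3].
As a 6×4 matrix over Z this has rank 3, with invariant factors (1,1,1).

The boundary map ∂_3: C_3 → C_2 sends each 3-simplex σ to the alternating sum Σ_i (−1)^i (σ with its i-th vertex removed). For instance
  ∂[1,2,3,4] = [2,3,4] − [1,3,4] + [1,2,4] − [1,2,3].
The resulting 4×1 matrix has rank 1, and its Smith normal form has invariant factors (1).

Now H_k = ker ∂_k / im ∂_{k+1}, so:

  H_0: rank C_0 − rank ∂_1 = 4 − 3 = 1, and the invariant factors of ∂_1 are all 1, so H_0 = Z.
  H_1: rank ker ∂_1 − rank ∂_2 = (6 − 3) − 3 = 0, and the invariant factors of ∂_2 are all 1, so H_1 = 0.
  H_2: rank ker ∂_2 − rank ∂_3 = (4 − 3) − 1 = 0, and the invariant factors of ∂_3 are all 1, so H_2 = 0.
  H_3: rank ker ∂_3 − rank ∂_4 = (1 − 1) − 0 = 0, and there is no ∂_4, so H_3 = 0.

As a check, the Euler characteristic is 4 − 6 + 4 − 1 = 1, which agrees with 1 − 0 + 0 − 0 = 1.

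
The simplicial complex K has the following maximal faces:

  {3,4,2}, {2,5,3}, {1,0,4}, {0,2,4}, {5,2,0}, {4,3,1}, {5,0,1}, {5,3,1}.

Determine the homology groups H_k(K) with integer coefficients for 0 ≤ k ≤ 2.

H_0 = Z,  H_1 = 0,  H_2 = Z.

Take the total order 0 < 1 < 2 < 3 < 4 < 5 on the vertex set. Then K (dimension 2) consists of the simplices:

  0-simplices (6): [0], [1], [2], [3], [4], [5]
  1-simplices (12): [0,1], [0,2], [0,4], [0,5], [1,3], [1,4], [1,5], [2,3], [2,4], [2,5], [3,4], [3,5]
  2-simplices (8): [0,1,4], [0,1,5], [0,2,4], [0,2,5], [1,3,4], [1,3,5], [2,3,4], [2,3,5]

so the chain groups are C_0 ≅ Z^6, C_1 ≅ Z^12, C_2 ≅ Z^8.

The boundary map ∂_1: C_1 → C_0 is given by ∂[p,q] = [q] − [p].
The 6×12 boundary matrix has rank 5 and Smith normal form diag(1,1,1,1,1).

Boundary ∂_2: C_2 → C_1 sends each 2-simplex [p,q,r] to [q,r] − [p,r] + [p,q]. For instance
  ∂[0,1,5] = [1,5] − [0,5] + [0,1],
  ∂[2,3,4] = [3,4] − [2,4] + [2,3].
This gives a 12×8 integer matrix of rank 7; reducing to Smith normal form yields diagonal entries (1,1,1,1,1,1,1).

Now H_k = ker ∂_k / im ∂_{k+1}, so:

  H_0: rank C_0 − rank ∂_1 = 6 − 5 = 1, and the invariant factors of ∂_1 are all 1, so H_0 ≅ Z.
  H_1: rank ker ∂_1 − rank ∂_2 = (12 − 5) − 7 = 0, and the invariant factors of ∂_2 are all 1, so H_1 ≅ 0.
  H_2: rank ker ∂_2 − rank ∂_3 = (8 − 7) − 0 = 1, and there is no ∂_3, so H_2 ≅ Z.

(K is a triangulation of the 2-sphere S^2.)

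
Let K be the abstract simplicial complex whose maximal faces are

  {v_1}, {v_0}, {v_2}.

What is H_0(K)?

H_0 = Z^3.

Order the vertices as v_0 < v_1 < v_2. Listing each simplex with vertices in this order, K has dimension 0 with simplices:

  0-simplices (3): [v_0], [v_1], [v_2]

Hence C_0 ≅ Z^3.

Reading off H_k = ker ∂_k / im ∂_{k+1}:

  H_0: rank C_0 − rank ∂_1 = 3 − 0 = 3, and there is no ∂_1, so H_0 ≅ Z^3.

(K is a triangulation of a set of 3 points.)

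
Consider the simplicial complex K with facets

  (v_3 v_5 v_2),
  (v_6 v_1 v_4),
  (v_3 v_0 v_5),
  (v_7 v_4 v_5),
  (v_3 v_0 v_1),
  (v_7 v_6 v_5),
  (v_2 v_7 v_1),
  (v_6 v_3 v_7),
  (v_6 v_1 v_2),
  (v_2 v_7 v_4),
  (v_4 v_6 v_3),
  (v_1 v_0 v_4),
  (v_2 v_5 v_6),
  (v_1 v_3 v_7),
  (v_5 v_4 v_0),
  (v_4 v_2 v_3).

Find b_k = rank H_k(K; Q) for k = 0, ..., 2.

b_0 = 1, b_1 = 2, b_2 = 1.

Order the vertices as v_0 < v_1 < v_2 < v_3 < v_4 < v_5 < v_6 < v_7. Listing each simplex with vertices in this order, K has dimension 2 with simplices:

  0-simplices (8): [v_0], [v_1], [v_2], [v_3], [v_4], [v_5], [v_6], [v_7]
  1-simplices (24): (24 of them)
  2-simplices (16): (16 of them)

Hence C_0 ≅ Z^8, C_1 ≅ Z^24, C_2 ≅ Z^16.

Boundary ∂_1: C_1 → C_0 is given by ∂[p,q] = [q] − [p]. For instance
  ∂[v_5,v_7] = [v_7] − [v_5].
This gives a 8×24 integer matrix of rank 7; reducing to Smith normal form yields diagonal entries (1,1,1,1,1,1,1).

∂_2: C_2 → C_1 sends each 2-simplex [p,q,r] to [q,r] − [p,r] + [p,q]. For instance
  ∂[v_0,v_1,v_3] = [v_1,v_3] − [v_0,v_3] + [v_0,v_1],
  ∂[v_1,v_4,v_6] = [v_4,v_6] − [v_1,v_6] + [v_1,v_4].
This gives a 24×16 integer matrix of rank 15; reducing to Smith normal form yields diagonal entries (1,1,1,1,1,1,1,1,1,1,1,1,1,1,1).

Now H_k = ker ∂_k / im ∂_{k+1}, so:

  H_0: rank C_0 − rank ∂_1 = 8 − 7 = 1, and the invariant factors of ∂_1 are all 1, so H_0 = Z.
  H_1: rank ker ∂_1 − rank ∂_2 = (24 − 7) − 15 = 2, and the invariant factors of ∂_2 are all 1, so H_1 = Z^2.
  H_2: rank ker ∂_2 − rank ∂_3 = (16 − 15) − 0 = 1, and there is no ∂_3, so H_2 = Z.

(K is a triangulation of the torus T^2.)

Hence the Betti numbers are b_0 = 1, b_1 = 2, b_2 = 1.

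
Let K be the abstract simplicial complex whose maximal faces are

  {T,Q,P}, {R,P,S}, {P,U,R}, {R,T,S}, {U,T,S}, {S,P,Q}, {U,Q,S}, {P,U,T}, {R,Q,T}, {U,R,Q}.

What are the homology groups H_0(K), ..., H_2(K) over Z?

H_0 = Z,  H_1 = Z/2Z,  H_2 = 0.

Order the vertices as P < Q < R < S < T < U. Listing each simplex with vertices in this order, K has dimension 2 with simplices:

  0-simplices (6): P, Q, R, S, T, U
  1-simplices (15): PQ, PR, PS, PT, PU, QR, QS, QT, QU, RS, RT, RU, ST, SU, TU
  2-simplices (10): PQS, PQT, PRS, PRU, PTU, QRT, QRU, QSU, RST, STU

Hence C_0 ≅ Z^6, C_1 ≅ Z^15, C_2 ≅ Z^10.

Boundary ∂_1: C_1 → C_0 sends each edge [p,q] (with p < q) to q − p. For instance
  ∂TU = U − T.
This gives a 6×15 integer matrix of rank 5; reducing to Smith normal form yields diagonal entries (1,1,1,1,1).

The boundary map ∂_2: C_2 → C_1 sends each 2-simplex [p,q,r] to [q,r] − [p,r] + [p,q]. For instance
  ∂PTU = TU − PU + PT,
  ∂QRU = RU − QU + QR.
As a 15×10 matrix over Z this has rank 10, with invariant factors (1,1,1,1,1,1,1,1,1,2).

From H_k ≅ ker(∂_k) / im(∂_{k+1}) we obtain:

  H_0: rank C_0 − rank ∂_1 = 6 − 5 = 1, and the invariant factors of ∂_1 are all 1, so H_0 ≅ Z.
  H_1: rank ker ∂_1 − rank ∂_2 = (15 − 5) − 10 = 0, and ∂_2 has invariant factor 2 > 1, so H_1 ≅ Z/2Z.
  H_2: rank ker ∂_2 − rank ∂_3 = (10 − 10) − 0 = 0, and there is no ∂_3, so H_2 ≅ 0.

As a check, the Euler characteristic is 6 − 15 + 10 = 1, which agrees with 1 − 0 + 0 = 1.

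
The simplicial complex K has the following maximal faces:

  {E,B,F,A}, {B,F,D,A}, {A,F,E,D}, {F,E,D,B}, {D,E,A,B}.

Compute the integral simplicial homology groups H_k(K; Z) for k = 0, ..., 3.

H_0 ≅ Z,  H_1 = 0,  H_2 = 0,  H_3 ≅ Z.

K has 5 vertices, 10 edges, 10 triangles, 5 3-simplices.
rank ∂_0 = 0, rank ∂_1 = 4 ⇒ b_0 = 5 − 0 − 4 = 1; all invariant factors of ∂_1 are 1 so no torsion. So H_0 ≅ Z.
rank ∂_1 = 4, rank ∂_2 = 6 ⇒ b_1 = 10 − 4 − 6 = 0; all invariant factors of ∂_2 are 1 so no torsion. So H_1 ≅ 0.
rank ∂_2 = 6, rank ∂_3 = 4 ⇒ b_2 = 10 − 6 − 4 = 0; all invariant factors of ∂_3 are 1 so no torsion. So H_2 ≅ 0.
rank ∂_3 = 4, rank ∂_4 = 0 ⇒ b_3 = 5 − 4 − 0 = 1. So H_3 ≅ Z.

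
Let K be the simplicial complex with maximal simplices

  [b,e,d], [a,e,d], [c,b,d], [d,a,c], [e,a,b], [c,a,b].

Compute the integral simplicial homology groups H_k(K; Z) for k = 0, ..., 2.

H_0 ≅ Z,  H_1 = 0,  H_2 ≅ Z.

We work with the vertex ordering a < b < c < d < e. The simplices of K, each written with vertices in increasing order, are:

  0-simplices (5): a, b, c, d, e
  1-simplices (9): ab, ac, ad, ae, bc, bd, be, cd, de
  2-simplices (6): abc, abe, acd, ade, bcd, bde

Hence C_0 ≅ Z^5, C_1 ≅ Z^9, C_2 ≅ Z^6.

Boundary ∂_1: C_1 → C_0 is given by ∂[p,q] = [q] − [p].
The 5×9 boundary matrix has rank 4 and Smith normal form diag(1,1,1,1).

The boundary map ∂_2: C_2 → C_1 sends each 2-simplex [p,q,r] to [q,r] − [p,r] + [p,q]. For instance
  ∂abe = be − ae + ab,
  ∂ade = de − ae + ad.
The resulting 9×6 matrix has rank 5, and its Smith normal form has invariant factors (1,1,1,1,1).

From H_k ≅ ker(∂_k) / im(∂_{k+1}) we obtain:

  H_0: rank C_0 − rank ∂_1 = 5 − 4 = 1, and the invariant factors of ∂_1 are all 1, so H_0 ≅ Z.
  H_1: rank ker ∂_1 − rank ∂_2 = (9 − 4) − 5 = 0, and the invariant factors of ∂_2 are all 1, so H_1 ≅ 0.
  H_2: rank ker ∂_2 − rank ∂_3 = (6 − 5) − 0 = 1, and there is no ∂_3, so H_2 ≅ Z.

As a check, the Euler characteristic is 5 − 9 + 6 = 2, which agrees with 1 − 0 + 1 = 2.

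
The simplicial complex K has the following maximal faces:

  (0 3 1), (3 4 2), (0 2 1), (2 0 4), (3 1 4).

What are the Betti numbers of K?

b_0 = 1, b_1 = 1, b_2 = 0.

Fix the vertex order 0 < 1 < 2 < 3 < 4 and write every simplex with vertices in increasing order. Then dim K = 2 and the simplices of K are:

  0-simplices (5): [0], [1], [2], [3], [4]
  1-simplices (10): [0,1], [0,2], [0,3], [0,4], [1,2], [1,3], [1,4], [2,3], [2,4], [3,4]
  2-simplices (5): [0,1,2], [0,1,3], [0,2,4], [1,3,4], [2,3,4]

so the chain groups are C_0 ≅ Z^5, C_1 ≅ Z^10, C_2 ≅ Z^5.

∂_1: C_1 → C_0 sends each edge [p,q] (with p < q) to q − p. For instance
  ∂[0,1] = [1] − [0].
This gives a 5×10 integer matrix of rank 4; reducing to Smith normal form yields diagonal entries (1,1,1,1).

∂_2: C_2 → C_1 sends each 2-simplex [p,q,r] to [q,r] − [p,r] + [p,q]. For instance
  ∂[2,3,4] = [3,4] − [2,4] + [2,3],
  ∂[0,1,2] = [1,2] − [0,2] + [0,1].
The resulting 10×5 matrix has rank 5, and its Smith normal form has invariant factors (1,1,1,1,1).

Now H_k = ker ∂_k / im ∂_{k+1}, so:

  H_0: rank C_0 − rank ∂_1 = 5 − 4 = 1, and the invariant factors of ∂_1 are all 1, so H_0 ≅ Z.
  H_1: rank ker ∂_1 − rank ∂_2 = (10 − 4) − 5 = 1, and the invariant factors of ∂_2 are all 1, so H_1 ≅ Z.
  H_2: rank ker ∂_2 − rank ∂_3 = (5 − 5) − 0 = 0, and there is no ∂_3, so H_2 ≅ 0.

Hence the Betti numbers are b_0 = 1, b_1 = 1, b_2 = 0.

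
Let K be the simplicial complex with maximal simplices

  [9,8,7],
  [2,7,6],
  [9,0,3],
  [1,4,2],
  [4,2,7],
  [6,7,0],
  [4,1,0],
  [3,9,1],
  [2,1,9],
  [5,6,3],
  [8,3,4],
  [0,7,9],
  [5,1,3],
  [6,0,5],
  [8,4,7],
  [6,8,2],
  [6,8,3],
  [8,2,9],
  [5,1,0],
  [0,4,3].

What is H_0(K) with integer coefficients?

We work with the vertex ordering 0 < 1 < 2 < 3 < 4 < 5 < 6 < 7 < 8 < 9. The simplices of K, each written with vertices in increasing order, are:

  0-simplices (10): [0], [1], [2], [3], [4], [5], [6], [7], [8], [9]
  1-simplices (30): (30 of them)
  2-simplices (20): (20 of them)

Hence C_0 ≅ Z^10, C_1 ≅ Z^30, C_2 ≅ Z^20.

Boundary ∂_1: C_1 → C_0 is given by ∂[p,q] = [q] − [p].
This gives a 10×30 integer matrix of rank 9; reducing to Smith normal form yields diagonal entries (1,1,1,1,1,1,1,1,1).

The boundary map ∂_2: C_2 → C_1 acts by ∂[p,q,r] = [q,r] − [p,r] + [p,q]. For instance
  ∂[2,6,8] = [6,8] − [2,8] + [2,6],
  ∂[7,8,9] = [8,9] − [7,9] + [7,8].
The 30×20 boundary matrix has rank 20 and Smith normal form diag(1,1,1,1,1,1,1,1,1,1,1,1,1,1,1,1,1,1,1,2).

Reading off H_k = ker ∂_k / im ∂_{k+1}:

  H_0: rank C_0 − rank ∂_1 = 10 − 9 = 1, and the invariant factors of ∂_1 are all 1, so H_0 ≅ Z.

(K is a triangulation of the Klein bottle.)

H_0 = Z.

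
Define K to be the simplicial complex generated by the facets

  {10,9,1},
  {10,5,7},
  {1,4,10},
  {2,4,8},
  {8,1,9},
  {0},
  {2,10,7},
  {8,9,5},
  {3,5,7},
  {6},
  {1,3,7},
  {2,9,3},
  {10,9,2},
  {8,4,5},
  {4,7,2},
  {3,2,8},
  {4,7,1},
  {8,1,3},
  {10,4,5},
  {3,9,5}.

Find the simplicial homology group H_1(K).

H_1 ≅ Z ⊕ Z/2Z.

Fix the vertex order 0 < 1 < 2 < 3 < 4 < 5 < 6 < 7 < 8 < 9 < 10 and write every simplex with vertices in increasing order. Then dim K = 2 and the simplices of K are:

  0-simplices (11): [0], [1], [2], [3], [4], [5], [6], [7], [8], [9], [10]
  1-simplices (27): (27 of them)
  2-simplices (18): (18 of them)

so the chain groups are C_0 ≅ Z^11, C_1 ≅ Z^27, C_2 ≅ Z^18.

Boundary ∂_1: C_1 → C_0 maps an edge to its endpoints' difference, ∂[p,q] = q − p. For instance
  ∂[1,10] = [10] − [1].
The 11×27 boundary matrix has rank 8 and Smith normal form diag(1,1,1,1,1,1,1,1).

∂_2: C_2 → C_1 sends each 2-simplex [p,q,r] to [q,r] − [p,r] + [p,q]. For instance
  ∂[1,8,9] = [8,9] − [1,9] + [1,8],
  ∂[3,5,7] = [5,7] − [3,7] + [3,5].
The resulting 27×18 matrix has rank 18, and its Smith normal form has invariant factors (1,1,1,1,1,1,1,1,1,1,1,1,1,1,1,1,1,2).

Now H_k = ker ∂_k / im ∂_{k+1}, so:

  H_1: rank ker ∂_1 − rank ∂_2 = (27 − 8) − 18 = 1, and ∂_2 has invariant factor 2 > 1, so H_1 = Z ⊕ Z/2Z.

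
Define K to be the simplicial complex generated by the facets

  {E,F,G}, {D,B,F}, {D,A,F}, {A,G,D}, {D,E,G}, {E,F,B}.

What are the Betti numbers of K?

We work with the vertex ordering A < B < D < E < F < G. The simplices of K, each written with vertices in increasing order, are:

  0-simplices (6): A, B, D, E, F, G
  1-simplices (12): AD, AF, AG, BD, BE, BF, DE, DF, DG, EF, EG, FG
  2-simplices (6): ADF, ADG, BDF, BEF, DEG, EFG

giving chain groups C_0 ≅ Z^6, C_1 ≅ Z^12, C_2 ≅ Z^6.

∂_1: C_1 → C_0 sends each edge [p,q] (with p < q) to q − p. For instance
  ∂DG = G − D.
As a 6×12 matrix over Z this has rank 5, with invariant factors (1,1,1,1,1).

The boundary map ∂_2: C_2 → C_1 maps a triangle to the signed sum of its edges. For instance
  ∂EFG = FG − EG + EF,
  ∂ADG = DG − AG + AD.
This gives a 12×6 integer matrix of rank 6; reducing to Smith normal form yields diagonal entries (1,1,1,1,1,1).

Reading off H_k = ker ∂_k / im ∂_{k+1}:

  H_0: rank C_0 − rank ∂_1 = 6 − 5 = 1, and the invariant factors of ∂_1 are all 1, so H_0 = Z.
  H_1: rank ker ∂_1 − rank ∂_2 = (12 − 5) − 6 = 1, and the invariant factors of ∂_2 are all 1, so H_1 = Z.
  H_2: rank ker ∂_2 − rank ∂_3 = (6 − 6) − 0 = 0, and there is no ∂_3, so H_2 = 0.

(K is a triangulation of the cylinder S^1 x I.)

Hence the Betti numbers are b_0 = 1, b_1 = 1, b_2 = 0.

b_0 = 1, b_1 = 1, b_2 = 0.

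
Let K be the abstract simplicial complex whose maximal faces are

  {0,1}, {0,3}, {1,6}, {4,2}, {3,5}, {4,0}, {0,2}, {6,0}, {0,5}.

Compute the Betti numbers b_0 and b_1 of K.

b_0 = 1, b_1 = 3.

Order the vertices as 0 < 1 < 2 < 3 < 4 < 5 < 6. Listing each simplex with vertices in this order, K has dimension 1 with simplices:

  0-simplices (7): [0], [1], [2], [3], [4], [5], [6]
  1-simplices (9): [0,1], [0,2], [0,3], [0,4], [0,5], [0,6], [1,6], [2,4], [3,5]

so the chain groups are C_0 ≅ Z^7, C_1 ≅ Z^9.

∂_1: C_1 → C_0 maps an edge to its endpoints' difference, ∂[p,q] = q − p. For instance
  ∂[0,6] = [6] − [0].
As a 7×9 matrix over Z this has rank 6, with invariant factors (1,1,1,1,1,1).

Reading off H_k = ker ∂_k / im ∂_{k+1}:

  H_0: rank C_0 − rank ∂_1 = 7 − 6 = 1, and the invariant factors of ∂_1 are all 1, so H_0 ≅ Z.
  H_1: rank ker ∂_1 − rank ∂_2 = (9 − 6) − 0 = 3, and there is no ∂_2, so H_1 ≅ Z^3.

As a check, the Euler characteristic is 7 − 9 = -2, which agrees with 1 − 3 = -2.
(K is a triangulation of a wedge of 3 circles.)

Hence the Betti numbers are b_0 = 1, b_1 = 3.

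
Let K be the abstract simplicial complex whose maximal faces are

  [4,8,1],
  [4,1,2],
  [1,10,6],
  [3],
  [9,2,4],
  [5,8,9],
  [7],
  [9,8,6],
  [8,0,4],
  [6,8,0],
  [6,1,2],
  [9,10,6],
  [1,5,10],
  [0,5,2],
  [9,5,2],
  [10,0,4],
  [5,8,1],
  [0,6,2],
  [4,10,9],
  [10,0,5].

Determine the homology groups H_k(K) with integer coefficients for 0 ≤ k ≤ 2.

Order the vertices as 0 < 1 < 2 < 3 < 4 < 5 < 6 < 7 < 8 < 9 < 10. Listing each simplex with vertices in this order, K has dimension 2 with simplices:

  0-simplices (11): [0], [1], [2], [3], [4], [5], [6], [7], [8], [9], [10]
  1-simplices (27): (27 of them)
  2-simplices (18): (18 of them)

giving chain groups C_0 ≅ Z^11, C_1 ≅ Z^27, C_2 ≅ Z^18.

The boundary map ∂_1: C_1 → C_0 is given by ∂[p,q] = [q] − [p]. For instance
  ∂[1,8] = [8] − [1].
As a 11×27 matrix over Z this has rank 8, with invariant factors (1,1,1,1,1,1,1,1).

Boundary ∂_2: C_2 → C_1 acts by ∂[p,q,r] = [q,r] − [p,r] + [p,q]. For instance
  ∂[0,4,8] = [4,8] − [0,8] + [0,4],
  ∂[1,6,10] = [6,10] − [1,10] + [1,6].
This gives a 27×18 integer matrix of rank 17; reducing to Smith normal form yields diagonal entries (1,1,1,1,1,1,1,1,1,1,1,1,1,1,1,1,1).

Now H_k = ker ∂_k / im ∂_{k+1}, so:

  H_0: rank C_0 − rank ∂_1 = 11 − 8 = 3, and the invariant factors of ∂_1 are all 1, so H_0 ≅ Z^3.
  H_1: rank ker ∂_1 − rank ∂_2 = (27 − 8) − 17 = 2, and the invariant factors of ∂_2 are all 1, so H_1 ≅ Z^2.
  H_2: rank ker ∂_2 − rank ∂_3 = (18 − 17) − 0 = 1, and there is no ∂_3, so H_2 ≅ Z.

(K is a triangulation of the disjoint union of the torus T^2 and a set of 2 points.)

H_0 ≅ Z^3,  H_1 ≅ Z^2,  H_2 ≅ Z.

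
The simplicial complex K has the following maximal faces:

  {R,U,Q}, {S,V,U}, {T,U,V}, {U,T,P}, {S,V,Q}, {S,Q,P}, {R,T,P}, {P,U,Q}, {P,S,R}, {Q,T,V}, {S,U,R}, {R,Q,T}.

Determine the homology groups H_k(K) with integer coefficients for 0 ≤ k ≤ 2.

Order the vertices as P < Q < R < S < T < U < V. Listing each simplex with vertices in this order, K has dimension 2 with simplices:

  0-simplices (7): P, Q, R, S, T, U, V
  1-simplices (18): PQ, PR, PS, PT, PU, QR, QS, QT, QU, QV, RS, RT, RU, SU, SV, TU, TV, UV
  2-simplices (12): PQS, PQU, PRS, PRT, PTU, QRT, QRU, QSV, QTV, RSU, SUV, TUV

so the chain groups are C_0 ≅ Z^7, C_1 ≅ Z^18, C_2 ≅ Z^12.

∂_1: C_1 → C_0 sends each edge [p,q] (with p < q) to q − p. For instance
  ∂QR = R − Q.
This gives a 7×18 integer matrix of rank 6; reducing to Smith normal form yields diagonal entries (1,1,1,1,1,1).

Boundary ∂_2: C_2 → C_1 acts by ∂[p,q,r] = [q,r] − [p,r] + [p,q]. For instance
  ∂QRU = RU − QU + QR,
  ∂PQS = QS − PS + PQ.
The resulting 18×12 matrix has rank 12, and its Smith normal form has invariant factors (1,1,1,1,1,1,1,1,1,1,1,2).

From H_k ≅ ker(∂_k) / im(∂_{k+1}) we obtain:

  H_0: rank C_0 − rank ∂_1 = 7 − 6 = 1, and the invariant factors of ∂_1 are all 1, so H_0 = Z.
  H_1: rank ker ∂_1 − rank ∂_2 = (18 − 6) − 12 = 0, and ∂_2 has invariant factor 2 > 1, so H_1 = Z_2.
  H_2: rank ker ∂_2 − rank ∂_3 = (12 − 12) − 0 = 0, and there is no ∂_3, so H_2 = 0.

H_0 ≅ Z,  H_1 ≅ Z_2,  H_2 = 0.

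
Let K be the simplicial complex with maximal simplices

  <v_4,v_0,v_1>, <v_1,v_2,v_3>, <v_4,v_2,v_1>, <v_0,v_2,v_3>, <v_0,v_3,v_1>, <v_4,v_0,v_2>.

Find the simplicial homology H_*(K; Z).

H_0 = Z,  H_1 = 0,  H_2 = Z.

Order the vertices as v_0 < v_1 < v_2 < v_3 < v_4. Listing each simplex with vertices in this order, K has dimension 2 with simplices:

  0-simplices (5): [v_0], [v_1], [v_2], [v_3], [v_4]
  1-simplices (9): [v_0,v_1], [v_0,v_2], [v_0,v_3], [v_0,v_4], [v_1,v_2], [v_1,v_3], [v_1,v_4], [v_2,v_3], [v_2,v_4]
  2-simplices (6): [v_0,v_1,v_3], [v_0,v_1,v_4], [v_0,v_2,v_3], [v_0,v_2,v_4], [v_1,v_2,v_3], [v_1,v_2,v_4]

so the chain groups are C_0 ≅ Z^5, C_1 ≅ Z^9, C_2 ≅ Z^6.

The boundary map ∂_1: C_1 → C_0 sends each edge [p,q] (with p < q) to q − p.
As a 5×9 matrix over Z this has rank 4, with invariant factors (1,1,1,1).

The boundary map ∂_2: C_2 → C_1 maps a triangle to the signed sum of its edges. For instance
  ∂[v_1,v_2,v_3] = [v_2,v_3] − [v_1,v_3] + [v_1,v_2],
  ∂[v_0,v_2,v_4] = [v_2,v_4] − [v_0,v_4] + [v_0,v_2].
The resulting 9×6 matrix has rank 5, and its Smith normal form has invariant factors (1,1,1,1,1).

Now H_k = ker ∂_k / im ∂_{k+1}, so:

  H_0: rank C_0 − rank ∂_1 = 5 − 4 = 1, and the invariant factors of ∂_1 are all 1, so H_0 ≅ Z.
  H_1: rank ker ∂_1 − rank ∂_2 = (9 − 4) − 5 = 0, and the invariant factors of ∂_2 are all 1, so H_1 ≅ 0.
  H_2: rank ker ∂_2 − rank ∂_3 = (6 − 5) − 0 = 1, and there is no ∂_3, so H_2 ≅ Z.

As a check, the Euler characteristic is 5 − 9 + 6 = 2, which agrees with 1 − 0 + 1 = 2.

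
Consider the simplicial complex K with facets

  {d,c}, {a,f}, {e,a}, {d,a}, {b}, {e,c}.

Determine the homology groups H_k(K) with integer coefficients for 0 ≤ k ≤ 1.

Fix the vertex order a < b < c < d < e < f and write every simplex with vertices in increasing order. Then dim K = 1 and the simplices of K are:

  0-simplices (6): a, b, c, d, e, f
  1-simplices (5): ad, ae, af, cd, ce

so the chain groups are C_0 ≅ Z^6, C_1 ≅ Z^5.

The boundary map ∂_1: C_1 → C_0 sends each edge [p,q] (with p < q) to q − p.
As a 6×5 matrix over Z this has rank 4, with invariant factors (1,1,1,1).

From H_k ≅ ker(∂_k) / im(∂_{k+1}) we obtain:

  H_0: rank C_0 − rank ∂_1 = 6 − 4 = 2, and the invariant factors of ∂_1 are all 1, so H_0 ≅ Z^2.
  H_1: rank ker ∂_1 − rank ∂_2 = (5 − 4) − 0 = 1, and there is no ∂_2, so H_1 ≅ Z.

As a check, the Euler characteristic is 6 − 5 = 1, which agrees with 2 − 1 = 1.

H_0 = Z^2,  H_1 = Z.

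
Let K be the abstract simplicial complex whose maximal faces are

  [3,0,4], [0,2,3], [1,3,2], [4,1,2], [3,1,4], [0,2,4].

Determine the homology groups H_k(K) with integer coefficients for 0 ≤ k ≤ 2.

Order the vertices as 0 < 1 < 2 < 3 < 4. Listing each simplex with vertices in this order, K has dimension 2 with simplices:

  0-simplices (5): [0], [1], [2], [3], [4]
  1-simplices (9): [0,2], [0,3], [0,4], [1,2], [1,3], [1,4], [2,3], [2,4], [3,4]
  2-simplices (6): [0,2,3], [0,2,4], [0,3,4], [1,2,3], [1,2,4], [1,3,4]

Hence C_0 ≅ Z^5, C_1 ≅ Z^9, C_2 ≅ Z^6.

Boundary ∂_1: C_1 → C_0 maps an edge to its endpoints' difference, ∂[p,q] = q − p.
As a 5×9 matrix over Z this has rank 4, with invariant factors (1,1,1,1).

The boundary map ∂_2: C_2 → C_1 sends each 2-simplex [p,q,r] to [q,r] − [p,r] + [p,q]. For instance
  ∂[1,2,4] = [2,4] − [1,4] + [1,2],
  ∂[1,2,3] = [2,3] − [1,3] + [1,2].
The 9×6 boundary matrix has rank 5 and Smith normal form diag(1,1,1,1,1).

Now H_k = ker ∂_k / im ∂_{k+1}, so:

  H_0: rank C_0 − rank ∂_1 = 5 − 4 = 1, and the invariant factors of ∂_1 are all 1, so H_0 = Z.
  H_1: rank ker ∂_1 − rank ∂_2 = (9 − 4) − 5 = 0, and the invariant factors of ∂_2 are all 1, so H_1 = 0.
  H_2: rank ker ∂_2 − rank ∂_3 = (6 − 5) − 0 = 1, and there is no ∂_3, so H_2 = Z.

H_0 ≅ Z,  H_1 = 0,  H_2 ≅ Z.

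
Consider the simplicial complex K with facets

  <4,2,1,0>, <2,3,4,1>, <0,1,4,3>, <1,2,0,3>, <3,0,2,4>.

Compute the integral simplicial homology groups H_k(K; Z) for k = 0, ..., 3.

H_0 = Z,  H_1 = 0,  H_2 = 0,  H_3 = Z.

Take the total order 0 < 1 < 2 < 3 < 4 on the vertex set. Then K (dimension 3) consists of the simplices:

  0-simplices (5): [0], [1], [2], [3], [4]
  1-simplices (10): [0,1], [0,2], [0,3], [0,4], [1,2], [1,3], [1,4], [2,3], [2,4], [3,4]
  2-simplices (10): [0,1,2], [0,1,3], [0,1,4], [0,2,3], [0,2,4], [0,3,4], [1,2,3], [1,2,4], [1,3,4], [2,3,4]
  3-simplices (5): [0,1,2,3], [0,1,2,4], [0,1,3,4], [0,2,3,4], [1,2,3,4]

giving chain groups C_0 ≅ Z^5, C_1 ≅ Z^10, C_2 ≅ Z^10, C_3 ≅ Z^5.

∂_1: C_1 → C_0 sends each edge [p,q] (with p < q) to q − p. For instance
  ∂[3,4] = [4] − [3].
As a 5×10 matrix over Z this has rank 4, with invariant factors (1,1,1,1).

∂_2: C_2 → C_1 sends each 2-simplex [p,q,r] to [q,r] − [p,r] + [p,q]. For instance
  ∂[1,2,4] = [2,4] − [1,4] + [1,2],
  ∂[0,1,3] = [1,3] − [0,3] + [0,1].
This gives a 10×10 integer matrix of rank 6; reducing to Smith normal form yields diagonal entries (1,1,1,1,1,1).

∂_3: C_3 → C_2 sends each 3-simplex σ to the alternating sum Σ_i (−1)^i (σ with its i-th vertex removed). For instance
  ∂[0,1,3,4] = [1,3,4] − [0,3,4] + [0,1,4] − [0,1,3],
  ∂[0,1,2,4] = [1,2,4] − [0,2,4] + [0,1,4] − [0,1,2].
The 10×5 boundary matrix has rank 4 and Smith normal form diag(1,1,1,1).

Computing H_k = (kernel of ∂_k) / (image of ∂_{k+1}):

  H_0: rank C_0 − rank ∂_1 = 5 − 4 = 1, and the invariant factors of ∂_1 are all 1, so H_0 ≅ Z.
  H_1: rank ker ∂_1 − rank ∂_2 = (10 − 4) − 6 = 0, and the invariant factors of ∂_2 are all 1, so H_1 ≅ 0.
  H_2: rank ker ∂_2 − rank ∂_3 = (10 − 6) − 4 = 0, and the invariant factors of ∂_3 are all 1, so H_2 ≅ 0.
  H_3: rank ker ∂_3 − rank ∂_4 = (5 − 4) − 0 = 1, and there is no ∂_4, so H_3 ≅ Z.

As a check, the Euler characteristic is 5 − 10 + 10 − 5 = 0, which agrees with 1 − 0 + 0 − 1 = 0.
(K is a triangulation of the 3-sphere S^3.)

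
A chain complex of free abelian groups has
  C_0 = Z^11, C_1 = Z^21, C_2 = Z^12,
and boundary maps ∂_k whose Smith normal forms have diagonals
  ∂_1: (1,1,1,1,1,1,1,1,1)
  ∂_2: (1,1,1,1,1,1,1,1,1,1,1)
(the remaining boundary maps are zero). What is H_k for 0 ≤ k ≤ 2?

H_0: b_0 = 11 − 0 − 9 = 2; torsion from ∂_1 factors > 1: none. So H_0 = Z^2.
H_1: b_1 = 21 − 9 − 11 = 1; torsion from ∂_2 factors > 1: none. So H_1 = Z.
H_2: b_2 = 12 − 11 − 0 = 1; torsion from ∂_3 factors > 1: none. So H_2 = Z.

H_0 = Z^2,  H_1 = Z,  H_2 = Z.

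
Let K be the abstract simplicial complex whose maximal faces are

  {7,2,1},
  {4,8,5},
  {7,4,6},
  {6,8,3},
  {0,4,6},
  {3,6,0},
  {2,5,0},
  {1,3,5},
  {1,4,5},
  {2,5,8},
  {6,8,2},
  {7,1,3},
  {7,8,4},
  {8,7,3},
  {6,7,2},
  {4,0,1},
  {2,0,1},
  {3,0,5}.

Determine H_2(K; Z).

Take the total order 0 < 1 < 2 < 3 < 4 < 5 < 6 < 7 < 8 on the vertex set. Then K (dimension 2) consists of the simplices:

  0-simplices (9): [0], [1], [2], [3], [4], [5], [6], [7], [8]
  1-simplices (27): (27 of them)
  2-simplices (18): [0,1,2], [0,1,4], [0,2,5], [0,3,5], [0,3,6], [0,4,6], [1,2,7], [1,3,5], [1,3,7], [1,4,5], [2,5,8], [2,6,7], [2,6,8], [3,6,8], [3,7,8], [4,5,8], [4,6,7], [4,7,8]

Hence C_0 ≅ Z^9, C_1 ≅ Z^27, C_2 ≅ Z^18.

The boundary map ∂_1: C_1 → C_0 is given by ∂[p,q] = [q] − [p]. For instance
  ∂[5,8] = [8] − [5].
As a 9×27 matrix over Z this has rank 8, with invariant factors (1,1,1,1,1,1,1,1).

Boundary ∂_2: C_2 → C_1 maps a triangle to the signed sum of its edges. For instance
  ∂[0,3,5] = [3,5] − [0,5] + [0,3],
  ∂[0,1,4] = [1,4] − [0,4] + [0,1].
This gives a 27×18 integer matrix of rank 18; reducing to Smith normal form yields diagonal entries (1,1,1,1,1,1,1,1,1,1,1,1,1,1,1,1,1,2).

From H_k ≅ ker(∂_k) / im(∂_{k+1}) we obtain:

  H_2: rank ker ∂_2 − rank ∂_3 = (18 − 18) − 0 = 0, and there is no ∂_3, so H_2 = 0.

(K is a triangulation of the Klein bottle.)

H_2 ≅ 0.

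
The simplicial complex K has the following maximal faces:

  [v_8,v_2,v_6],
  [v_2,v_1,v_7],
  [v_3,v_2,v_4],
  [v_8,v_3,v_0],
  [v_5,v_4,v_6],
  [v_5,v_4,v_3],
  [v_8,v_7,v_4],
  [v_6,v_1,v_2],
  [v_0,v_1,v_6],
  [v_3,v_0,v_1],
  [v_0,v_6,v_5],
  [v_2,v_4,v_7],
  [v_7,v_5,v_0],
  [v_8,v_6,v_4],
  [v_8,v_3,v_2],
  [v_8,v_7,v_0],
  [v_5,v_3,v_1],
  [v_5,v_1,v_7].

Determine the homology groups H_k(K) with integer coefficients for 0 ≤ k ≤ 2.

Order the vertices as v_0 < v_1 < v_2 < v_3 < v_4 < v_5 < v_6 < v_7 < v_8. Listing each simplex with vertices in this order, K has dimension 2 with simplices:

  0-simplices (9): [v_0], [v_1], [v_2], [v_3], [v_4], [v_5], [v_6], [v_7], [v_8]
  1-simplices (27): (27 of them)
  2-simplices (18): (18 of them)

so the chain groups are C_0 ≅ Z^9, C_1 ≅ Z^27, C_2 ≅ Z^18.

The boundary map ∂_1: C_1 → C_0 maps an edge to its endpoints' difference, ∂[p,q] = q − p. For instance
  ∂[v_0,v_6] = [v_6] − [v_0].
The 9×27 boundary matrix has rank 8 and Smith normal form diag(1,1,1,1,1,1,1,1).

The boundary map ∂_2: C_2 → C_1 sends each 2-simplex [p,q,r] to [q,r] − [p,r] + [p,q]. For instance
  ∂[v_2,v_6,v_8] = [v_6,v_8] − [v_2,v_8] + [v_2,v_6],
  ∂[v_0,v_5,v_6] = [v_5,v_6] − [v_0,v_6] + [v_0,v_5].
The 27×18 boundary matrix has rank 18 and Smith normal form diag(1,1,1,1,1,1,1,1,1,1,1,1,1,1,1,1,1,2).

Now H_k = ker ∂_k / im ∂_{k+1}, so:

  H_0: rank C_0 − rank ∂_1 = 9 − 8 = 1, and the invariant factors of ∂_1 are all 1, so H_0 = Z.
  H_1: rank ker ∂_1 − rank ∂_2 = (27 − 8) − 18 = 1, and ∂_2 has invariant factor 2 > 1, so H_1 = Z × Z/2.
  H_2: rank ker ∂_2 − rank ∂_3 = (18 − 18) − 0 = 0, and there is no ∂_3, so H_2 = 0.

(K is a triangulation of the Klein bottle.)

H_0 ≅ Z,  H_1 ≅ Z × Z/2,  H_2 = 0.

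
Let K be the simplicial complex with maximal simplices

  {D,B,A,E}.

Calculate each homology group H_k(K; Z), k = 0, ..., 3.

H_0 = Z,  H_1 = 0,  H_2 = 0,  H_3 = 0.

Order the vertices as A < B < D < E. Listing each simplex with vertices in this order, K has dimension 3 with simplices:

  0-simplices (4): A, B, D, E
  1-simplices (6): AB, AD, AE, BD, BE, DE
  2-simplices (4): ABD, ABE, ADE, BDE
  3-simplices (1): ABDE

Hence C_0 ≅ Z^4, C_1 ≅ Z^6, C_2 ≅ Z^4, C_3 ≅ Z^1.

The boundary map ∂_1: C_1 → C_0 maps an edge to its endpoints' difference, ∂[p,q] = q − p. For instance
  ∂DE = E − D.
The resulting 4×6 matrix has rank 3, and its Smith normal form has invariant factors (1,1,1).

The boundary map ∂_2: C_2 → C_1 sends each 2-simplex [p,q,r] to [q,r] − [p,r] + [p,q]. For instance
  ∂ABD = BD − AD + AB,
  ∂ABE = BE − AE + AB.
As a 6×4 matrix over Z this has rank 3, with invariant factors (1,1,1).

The boundary map ∂_3: C_3 → C_2 sends each 3-simplex σ to the alternating sum Σ_i (−1)^i (σ with its i-th vertex removed). For instance
  ∂ABDE = BDE − ADE + ABE − ABD.
As a 4×1 matrix over Z this has rank 1, with invariant factors (1).

Now H_k = ker ∂_k / im ∂_{k+1}, so:

  H_0: rank C_0 − rank ∂_1 = 4 − 3 = 1, and the invariant factors of ∂_1 are all 1, so H_0 = Z.
  H_1: rank ker ∂_1 − rank ∂_2 = (6 − 3) − 3 = 0, and the invariant factors of ∂_2 are all 1, so H_1 = 0.
  H_2: rank ker ∂_2 − rank ∂_3 = (4 − 3) − 1 = 0, and the invariant factors of ∂_3 are all 1, so H_2 = 0.
  H_3: rank ker ∂_3 − rank ∂_4 = (1 − 1) − 0 = 0, and there is no ∂_4, so H_3 = 0.

As a check, the Euler characteristic is 4 − 6 + 4 − 1 = 1, which agrees with 1 − 0 + 0 − 0 = 1.
(K is a triangulation of the 3-simplex.)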